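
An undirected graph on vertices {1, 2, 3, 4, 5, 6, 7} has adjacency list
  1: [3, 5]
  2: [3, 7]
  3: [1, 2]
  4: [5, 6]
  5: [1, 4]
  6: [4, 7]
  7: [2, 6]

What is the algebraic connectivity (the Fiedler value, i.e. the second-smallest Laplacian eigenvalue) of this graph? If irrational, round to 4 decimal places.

Reading degrees in the order [1, 2, 3, 4, 5, 6, 7] gives [2, 2, 2, 2, 2, 2, 2]; set D = diag(2, 2, 2, 2, 2, 2, 2) and form L = D - A. Computing the eigenvalues of L and sorting gives [0, 0.7530, 0.7530, 2.4450, 2.4450, 3.8019, 3.8019]. The Fiedler value lambda_2 = 0.7530 is strictly positive, so the graph is connected. There is one zero in the spectrum, matching the 1 component. By the matrix-tree theorem the graph has (1/7) * product of the nonzero eigenvalues = 7 spanning trees.

0.7530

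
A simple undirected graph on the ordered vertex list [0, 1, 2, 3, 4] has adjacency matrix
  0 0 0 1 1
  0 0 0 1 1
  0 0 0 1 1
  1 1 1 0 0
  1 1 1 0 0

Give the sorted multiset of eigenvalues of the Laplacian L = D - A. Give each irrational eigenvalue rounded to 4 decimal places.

[0, 2, 2, 3, 5]

Reading degrees in the order [0, 1, 2, 3, 4] gives [2, 2, 2, 3, 3]; set D = diag(2, 2, 2, 3, 3) and form L = D - A. L is symmetric positive semidefinite, so every eigenvalue is real and nonnegative. The single zero eigenvalue shows the graph is connected. There is one zero in the spectrum, matching the 1 component. The largest eigenvalue, 5, is at most the vertex count 5.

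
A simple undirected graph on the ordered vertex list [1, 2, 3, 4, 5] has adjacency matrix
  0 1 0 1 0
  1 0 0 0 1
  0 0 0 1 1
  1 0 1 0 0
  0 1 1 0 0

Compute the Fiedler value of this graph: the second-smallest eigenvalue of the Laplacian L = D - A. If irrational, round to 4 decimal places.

1.3820

With the vertex order [1, 2, 3, 4, 5], the degrees are [2, 2, 2, 2, 2], giving D = diag(2, 2, 2, 2, 2) and L = D - A. The sorted Laplacian eigenvalues are [0, 1.3820, 1.3820, 3.6180, 3.6180]; the algebraic connectivity is the second entry, 1.3820. The largest eigenvalue, 3.6180, is at most the vertex count 5. By the matrix-tree theorem the graph has (1/5) * product of the nonzero eigenvalues = 5 spanning trees.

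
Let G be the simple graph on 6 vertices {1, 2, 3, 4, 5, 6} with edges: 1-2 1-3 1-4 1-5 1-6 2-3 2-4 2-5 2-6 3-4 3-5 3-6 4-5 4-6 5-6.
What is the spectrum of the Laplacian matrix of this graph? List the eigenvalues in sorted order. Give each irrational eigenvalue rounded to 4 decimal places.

With the vertex order [1, 2, 3, 4, 5, 6], the degrees are [5, 5, 5, 5, 5, 5], giving D = diag(5, 5, 5, 5, 5, 5) and L = D - A. The multiplicity of 0 as a Laplacian eigenvalue equals the number of connected components. The single zero eigenvalue shows the graph is connected. The eigenvalues sum to 30, which equals trace(L) = 2|E|.

[0, 6, 6, 6, 6, 6]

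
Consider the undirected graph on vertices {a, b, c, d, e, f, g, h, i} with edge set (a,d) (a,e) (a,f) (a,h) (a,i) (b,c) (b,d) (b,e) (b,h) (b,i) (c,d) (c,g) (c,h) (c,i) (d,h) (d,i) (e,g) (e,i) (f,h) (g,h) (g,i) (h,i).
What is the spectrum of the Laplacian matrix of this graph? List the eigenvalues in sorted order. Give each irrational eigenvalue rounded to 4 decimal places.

With the vertex order [a, b, c, d, e, f, g, h, i], the degrees are [5, 5, 5, 5, 4, 2, 4, 7, 7], giving D = diag(5, 5, 5, 5, 4, 2, 4, 7, 7) and L = D - A. Diagonalising L (or applying a numerical eigensolver to the 9x9 matrix) gives the spectrum above. There is one zero in the spectrum, matching the 1 component.

[0, 1.7988, 3.6258, 4.0196, 5.0641, 6.4797, 6.7458, 8.0131, 8.2531]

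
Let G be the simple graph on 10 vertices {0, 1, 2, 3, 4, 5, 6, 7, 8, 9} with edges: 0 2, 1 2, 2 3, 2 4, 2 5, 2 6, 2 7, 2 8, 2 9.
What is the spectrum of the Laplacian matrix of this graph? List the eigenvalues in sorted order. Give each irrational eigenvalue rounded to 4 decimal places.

[0, 1, 1, 1, 1, 1, 1, 1, 1, 10]

Reading degrees in the order [0, 1, 2, 3, 4, 5, 6, 7, 8, 9] gives [1, 1, 9, 1, 1, 1, 1, 1, 1, 1]; set D = diag(1, 1, 9, 1, 1, 1, 1, 1, 1, 1) and form L = D - A. Diagonalising L (or applying a numerical eigensolver to the 10x10 matrix) gives the spectrum above. There is one zero in the spectrum, matching the 1 component. The largest eigenvalue, 10, is at most the vertex count 10.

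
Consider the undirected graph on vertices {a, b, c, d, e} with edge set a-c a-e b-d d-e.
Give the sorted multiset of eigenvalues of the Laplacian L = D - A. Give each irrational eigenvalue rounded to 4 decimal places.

[0, 0.3820, 1.3820, 2.6180, 3.6180]

With the vertex order [a, b, c, d, e], the degrees are [2, 1, 1, 2, 2], giving D = diag(2, 1, 1, 2, 2) and L = D - A. L is symmetric positive semidefinite, so every eigenvalue is real and nonnegative.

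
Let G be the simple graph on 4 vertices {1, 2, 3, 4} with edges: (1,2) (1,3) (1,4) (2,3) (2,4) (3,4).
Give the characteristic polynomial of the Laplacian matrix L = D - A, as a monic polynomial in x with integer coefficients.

Reading degrees in the order [1, 2, 3, 4] gives [3, 3, 3, 3]; set D = diag(3, 3, 3, 3) and form L = D - A. Computing det(xI - L) by cofactor expansion (or equivalently via sum-over-permutations) gives x^4 - 12x^3 + 48x^2 - 64x. The coefficient of x^3 equals -trace(L) = -12, matching the sum of degrees.

x^4 - 12x^3 + 48x^2 - 64x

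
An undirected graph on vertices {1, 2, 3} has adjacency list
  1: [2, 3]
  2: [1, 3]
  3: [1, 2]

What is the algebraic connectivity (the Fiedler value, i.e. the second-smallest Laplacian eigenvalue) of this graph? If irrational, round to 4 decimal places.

3

Reading degrees in the order [1, 2, 3] gives [2, 2, 2]; set D = diag(2, 2, 2) and form L = D - A. The sorted Laplacian eigenvalues are [0, 3, 3]; the algebraic connectivity is the second entry, 3. The eigenvalues sum to 6, which equals trace(L) = 2|E|. There is one zero in the spectrum, matching the 1 component.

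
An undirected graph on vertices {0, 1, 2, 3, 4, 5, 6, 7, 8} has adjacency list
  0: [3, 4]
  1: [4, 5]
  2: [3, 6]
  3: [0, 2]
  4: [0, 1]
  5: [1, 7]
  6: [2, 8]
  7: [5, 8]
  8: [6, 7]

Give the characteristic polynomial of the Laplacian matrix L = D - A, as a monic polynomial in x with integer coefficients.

With the vertex order [0, 1, 2, 3, 4, 5, 6, 7, 8], the degrees are [2, 2, 2, 2, 2, 2, 2, 2, 2], giving D = diag(2, 2, 2, 2, 2, 2, 2, 2, 2) and L = D - A. Computing det(xI - L) by cofactor expansion (or equivalently via sum-over-permutations) gives x^9 - 18x^8 + 135x^7 - 546x^6 + 1287x^5 - 1782x^4 + 1386x^3 - 540x^2 + 81x. The coefficient of x^8 equals -trace(L) = -18, matching the sum of degrees. The largest eigenvalue, 3.8794, is at most the vertex count 9.

x^9 - 18x^8 + 135x^7 - 546x^6 + 1287x^5 - 1782x^4 + 1386x^3 - 540x^2 + 81x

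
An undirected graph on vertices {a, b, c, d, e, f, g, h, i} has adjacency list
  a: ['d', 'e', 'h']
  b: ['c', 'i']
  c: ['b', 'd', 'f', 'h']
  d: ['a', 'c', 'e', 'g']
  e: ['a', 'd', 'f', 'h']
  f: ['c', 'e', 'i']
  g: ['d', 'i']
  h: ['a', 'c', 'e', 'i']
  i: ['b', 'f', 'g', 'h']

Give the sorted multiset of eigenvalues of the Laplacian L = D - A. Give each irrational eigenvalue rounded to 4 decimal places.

Each diagonal entry of L is the vertex degree and each off-diagonal entry is -1 where an edge is present, 0 otherwise; in the order [a, b, c, d, e, f, g, h, i] the diagonal is [3, 2, 4, 4, 4, 3, 2, 4, 4]. Diagonalising L (or applying a numerical eigensolver to the 9x9 matrix) gives the spectrum above. The single zero eigenvalue shows the graph is connected. The eigenvalues sum to 30, which equals trace(L) = 2|E|. By the matrix-tree theorem the graph has (1/9) * product of the nonzero eigenvalues = 1664 spanning trees.

[0, 1.4540, 1.6972, 2.5746, 3.4634, 4, 4.7428, 5.3028, 6.7652]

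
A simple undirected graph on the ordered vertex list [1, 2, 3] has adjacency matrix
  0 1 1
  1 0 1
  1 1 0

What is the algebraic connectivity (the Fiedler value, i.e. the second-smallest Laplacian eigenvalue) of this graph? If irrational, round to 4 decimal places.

Each diagonal entry of L is the vertex degree and each off-diagonal entry is -1 where an edge is present, 0 otherwise; in the order [1, 2, 3] the diagonal is [2, 2, 2]. The smallest Laplacian eigenvalue is always 0. The next one, lambda_2 = 3, measures how hard the graph is to disconnect: larger values mean better connectivity.

3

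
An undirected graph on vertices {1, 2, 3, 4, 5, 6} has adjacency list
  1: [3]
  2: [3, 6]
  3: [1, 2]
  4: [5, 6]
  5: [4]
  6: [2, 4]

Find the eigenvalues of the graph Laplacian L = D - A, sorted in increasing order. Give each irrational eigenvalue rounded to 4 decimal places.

Reading degrees in the order [1, 2, 3, 4, 5, 6] gives [1, 2, 2, 2, 1, 2]; set D = diag(1, 2, 2, 2, 1, 2) and form L = D - A. Diagonalising L (or applying a numerical eigensolver to the 6x6 matrix) gives the spectrum above. There is one zero in the spectrum, matching the 1 component.

[0, 0.2679, 1, 2, 3, 3.7321]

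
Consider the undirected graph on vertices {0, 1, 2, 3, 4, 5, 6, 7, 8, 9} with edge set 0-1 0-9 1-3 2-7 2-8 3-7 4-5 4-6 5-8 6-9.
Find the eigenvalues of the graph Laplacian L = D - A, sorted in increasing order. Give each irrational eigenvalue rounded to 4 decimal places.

Reading degrees in the order [0, 1, 2, 3, 4, 5, 6, 7, 8, 9] gives [2, 2, 2, 2, 2, 2, 2, 2, 2, 2]; set D = diag(2, 2, 2, 2, 2, 2, 2, 2, 2, 2) and form L = D - A. Diagonalising L (or applying a numerical eigensolver to the 10x10 matrix) gives the spectrum above. The single zero eigenvalue shows the graph is connected. The eigenvalues sum to 20, which equals trace(L) = 2|E|.

[0, 0.3820, 0.3820, 1.3820, 1.3820, 2.6180, 2.6180, 3.6180, 3.6180, 4]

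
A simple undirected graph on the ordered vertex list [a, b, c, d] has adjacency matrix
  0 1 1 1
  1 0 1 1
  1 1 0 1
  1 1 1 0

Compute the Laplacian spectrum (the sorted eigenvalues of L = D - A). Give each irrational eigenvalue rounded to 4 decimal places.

Each diagonal entry of L is the vertex degree and each off-diagonal entry is -1 where an edge is present, 0 otherwise; in the order [a, b, c, d] the diagonal is [3, 3, 3, 3]. L is symmetric positive semidefinite, so every eigenvalue is real and nonnegative. By the matrix-tree theorem the graph has (1/4) * product of the nonzero eigenvalues = 16 spanning trees.

[0, 4, 4, 4]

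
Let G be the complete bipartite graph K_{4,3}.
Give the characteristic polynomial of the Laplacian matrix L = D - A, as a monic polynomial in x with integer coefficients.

The graph has 7 vertices and degree multiset [4, 4, 4, 3, 3, 3, 3]; D is the diagonal matrix of degrees and L = D - A. Computing det(xI - L) by cofactor expansion (or equivalently via sum-over-permutations) gives x^7 - 24x^6 + 234x^5 - 1192x^4 + 3357x^3 - 4968x^2 + 3024x. The coefficient of x^6 equals -trace(L) = -24, matching the sum of degrees. By the matrix-tree theorem the graph has (1/7) * product of the nonzero eigenvalues = 432 spanning trees. The largest eigenvalue, 7, is at most the vertex count 7.

x^7 - 24x^6 + 234x^5 - 1192x^4 + 3357x^3 - 4968x^2 + 3024x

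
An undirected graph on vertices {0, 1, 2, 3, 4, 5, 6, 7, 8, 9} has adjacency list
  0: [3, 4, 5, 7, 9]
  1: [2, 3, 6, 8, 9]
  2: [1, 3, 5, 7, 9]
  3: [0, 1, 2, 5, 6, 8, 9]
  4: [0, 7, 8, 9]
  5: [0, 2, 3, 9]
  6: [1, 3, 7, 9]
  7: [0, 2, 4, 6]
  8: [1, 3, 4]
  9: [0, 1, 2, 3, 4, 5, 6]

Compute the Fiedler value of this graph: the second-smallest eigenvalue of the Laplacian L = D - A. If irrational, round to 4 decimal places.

With the vertex order [0, 1, 2, 3, 4, 5, 6, 7, 8, 9], the degrees are [5, 5, 5, 7, 4, 4, 4, 4, 3, 7], giving D = diag(5, 5, 5, 7, 4, 4, 4, 4, 3, 7) and L = D - A. Computing the eigenvalues of L and sorting gives [0, 2.5502, 2.9867, 3.2945, 4.6737, 5.2166, 5.8439, 6.8259, 8.2863, 8.3223]. The Fiedler value lambda_2 = 2.5502 is strictly positive, so the graph is connected. There is one zero in the spectrum, matching the 1 component. By the matrix-tree theorem the graph has (1/10) * product of the nonzero eigenvalues = 168293 spanning trees.

2.5502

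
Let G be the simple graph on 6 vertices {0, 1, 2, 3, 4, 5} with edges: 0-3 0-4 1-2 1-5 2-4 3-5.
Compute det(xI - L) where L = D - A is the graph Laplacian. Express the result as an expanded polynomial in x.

Each diagonal entry of L is the vertex degree and each off-diagonal entry is -1 where an edge is present, 0 otherwise; in the order [0, 1, 2, 3, 4, 5] the diagonal is [2, 2, 2, 2, 2, 2]. Computing det(xI - L) by cofactor expansion (or equivalently via sum-over-permutations) gives x^6 - 12x^5 + 54x^4 - 112x^3 + 105x^2 - 36x. Since p(0) = det(-L) = 0, x divides p(x). There is one zero in the spectrum, matching the 1 component.

x^6 - 12x^5 + 54x^4 - 112x^3 + 105x^2 - 36x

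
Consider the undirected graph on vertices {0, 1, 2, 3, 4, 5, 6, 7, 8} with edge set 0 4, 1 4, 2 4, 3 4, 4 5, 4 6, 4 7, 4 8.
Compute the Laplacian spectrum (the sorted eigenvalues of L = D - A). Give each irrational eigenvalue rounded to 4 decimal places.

[0, 1, 1, 1, 1, 1, 1, 1, 9]

Reading degrees in the order [0, 1, 2, 3, 4, 5, 6, 7, 8] gives [1, 1, 1, 1, 8, 1, 1, 1, 1]; set D = diag(1, 1, 1, 1, 8, 1, 1, 1, 1) and form L = D - A. Diagonalising L (or applying a numerical eigensolver to the 9x9 matrix) gives the spectrum above. The eigenvalues sum to 16, which equals trace(L) = 2|E|.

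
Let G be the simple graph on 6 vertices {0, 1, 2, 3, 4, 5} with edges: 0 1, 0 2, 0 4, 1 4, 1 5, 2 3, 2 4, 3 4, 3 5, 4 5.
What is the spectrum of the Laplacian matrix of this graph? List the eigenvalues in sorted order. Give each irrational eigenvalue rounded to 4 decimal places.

[0, 2.3820, 2.3820, 4.6180, 4.6180, 6]

Reading degrees in the order [0, 1, 2, 3, 4, 5] gives [3, 3, 3, 3, 5, 3]; set D = diag(3, 3, 3, 3, 5, 3) and form L = D - A. L is symmetric positive semidefinite, so every eigenvalue is real and nonnegative. The single zero eigenvalue shows the graph is connected. The eigenvalues sum to 20, which equals trace(L) = 2|E|.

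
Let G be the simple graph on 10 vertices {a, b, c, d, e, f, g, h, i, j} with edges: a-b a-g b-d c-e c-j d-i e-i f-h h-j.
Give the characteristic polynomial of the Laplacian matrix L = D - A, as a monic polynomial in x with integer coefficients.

x^10 - 18x^9 + 136x^8 - 560x^7 + 1365x^6 - 2002x^5 + 1716x^4 - 792x^3 + 165x^2 - 10x

Reading degrees in the order [a, b, c, d, e, f, g, h, i, j] gives [2, 2, 2, 2, 2, 1, 1, 2, 2, 2]; set D = diag(2, 2, 2, 2, 2, 1, 1, 2, 2, 2) and form L = D - A. L has integer entries, so p(x) = det(xI - L) has integer coefficients. Expanding the determinant yields x^10 - 18x^9 + 136x^8 - 560x^7 + 1365x^6 - 2002x^5 + 1716x^4 - 792x^3 + 165x^2 - 10x. The constant term is 0 because L is singular (the all-ones vector lies in its kernel). The eigenvalues sum to 18, which equals trace(L) = 2|E|. By the matrix-tree theorem the graph has (1/10) * product of the nonzero eigenvalues = 1 spanning tree.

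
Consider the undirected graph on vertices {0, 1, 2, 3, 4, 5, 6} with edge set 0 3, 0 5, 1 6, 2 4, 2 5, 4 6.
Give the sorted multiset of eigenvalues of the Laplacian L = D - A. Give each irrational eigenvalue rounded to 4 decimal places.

With the vertex order [0, 1, 2, 3, 4, 5, 6], the degrees are [2, 1, 2, 1, 2, 2, 2], giving D = diag(2, 1, 2, 1, 2, 2, 2) and L = D - A. L is symmetric positive semidefinite, so every eigenvalue is real and nonnegative. The largest eigenvalue, 3.8019, is at most the vertex count 7.

[0, 0.1981, 0.7530, 1.5550, 2.4450, 3.2470, 3.8019]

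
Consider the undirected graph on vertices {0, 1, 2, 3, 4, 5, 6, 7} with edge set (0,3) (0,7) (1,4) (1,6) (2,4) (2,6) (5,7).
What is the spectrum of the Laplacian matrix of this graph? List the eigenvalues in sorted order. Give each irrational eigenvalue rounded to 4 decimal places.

[0, 0, 0.5858, 2, 2, 2, 3.4142, 4]

Each diagonal entry of L is the vertex degree and each off-diagonal entry is -1 where an edge is present, 0 otherwise; in the order [0, 1, 2, 3, 4, 5, 6, 7] the diagonal is [2, 2, 2, 1, 2, 1, 2, 2]. Since every row of L sums to 0, the all-ones vector is in the kernel and 0 is an eigenvalue. The 2 zero eigenvalues correspond to the 2 connected components. The largest eigenvalue, 4, is at most the vertex count 8.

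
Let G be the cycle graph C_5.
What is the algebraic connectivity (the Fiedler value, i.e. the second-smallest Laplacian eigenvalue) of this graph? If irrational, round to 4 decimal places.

The graph has 5 vertices and degree multiset [2, 2, 2, 2, 2]; D is the diagonal matrix of degrees and L = D - A. Computing the eigenvalues of L and sorting gives [0, 1.3820, 1.3820, 3.6180, 3.6180]. The Fiedler value lambda_2 = 1.3820 is strictly positive, so the graph is connected. By the matrix-tree theorem the graph has (1/5) * product of the nonzero eigenvalues = 5 spanning trees. The eigenvalues sum to 10, which equals trace(L) = 2|E|.

1.3820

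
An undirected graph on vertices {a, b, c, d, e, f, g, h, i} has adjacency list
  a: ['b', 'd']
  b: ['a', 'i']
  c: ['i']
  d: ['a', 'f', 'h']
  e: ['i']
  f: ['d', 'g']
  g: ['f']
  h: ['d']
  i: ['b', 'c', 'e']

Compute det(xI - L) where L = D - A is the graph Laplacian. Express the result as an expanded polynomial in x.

Each diagonal entry of L is the vertex degree and each off-diagonal entry is -1 where an edge is present, 0 otherwise; in the order [a, b, c, d, e, f, g, h, i] the diagonal is [2, 2, 1, 3, 1, 2, 1, 1, 3]. Computing det(xI - L) by cofactor expansion (or equivalently via sum-over-permutations) gives x^9 - 16x^8 + 103x^7 - 344x^6 + 643x^5 - 678x^4 + 386x^3 - 104x^2 + 9x. Since p(0) = det(-L) = 0, x divides p(x). There is one zero in the spectrum, matching the 1 component.

x^9 - 16x^8 + 103x^7 - 344x^6 + 643x^5 - 678x^4 + 386x^3 - 104x^2 + 9x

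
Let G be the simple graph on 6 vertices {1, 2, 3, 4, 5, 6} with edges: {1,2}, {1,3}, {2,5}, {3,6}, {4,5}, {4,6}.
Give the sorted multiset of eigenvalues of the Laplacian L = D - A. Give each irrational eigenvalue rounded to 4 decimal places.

With the vertex order [1, 2, 3, 4, 5, 6], the degrees are [2, 2, 2, 2, 2, 2], giving D = diag(2, 2, 2, 2, 2, 2) and L = D - A. L is symmetric positive semidefinite, so every eigenvalue is real and nonnegative. The single zero eigenvalue shows the graph is connected. The largest eigenvalue, 4, is at most the vertex count 6.

[0, 1, 1, 3, 3, 4]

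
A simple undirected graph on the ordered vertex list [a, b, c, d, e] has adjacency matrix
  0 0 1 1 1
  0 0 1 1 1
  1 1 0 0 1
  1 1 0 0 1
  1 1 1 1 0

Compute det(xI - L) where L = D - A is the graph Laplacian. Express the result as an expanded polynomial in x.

With the vertex order [a, b, c, d, e], the degrees are [3, 3, 3, 3, 4], giving D = diag(3, 3, 3, 3, 4) and L = D - A. Computing det(xI - L) by cofactor expansion (or equivalently via sum-over-permutations) gives x^5 - 16x^4 + 94x^3 - 240x^2 + 225x. Since p(0) = det(-L) = 0, x divides p(x). There is one zero in the spectrum, matching the 1 component.

x^5 - 16x^4 + 94x^3 - 240x^2 + 225x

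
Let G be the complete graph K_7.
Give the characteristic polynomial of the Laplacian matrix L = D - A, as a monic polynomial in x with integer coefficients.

The graph has 7 vertices and degree multiset [6, 6, 6, 6, 6, 6, 6]; D is the diagonal matrix of degrees and L = D - A. L has integer entries, so p(x) = det(xI - L) has integer coefficients. Expanding the determinant yields x^7 - 42x^6 + 735x^5 - 6860x^4 + 36015x^3 - 100842x^2 + 117649x. The constant term is 0 because L is singular (the all-ones vector lies in its kernel). The largest eigenvalue, 7, is at most the vertex count 7. The eigenvalues sum to 42, which equals trace(L) = 2|E|.

x^7 - 42x^6 + 735x^5 - 6860x^4 + 36015x^3 - 100842x^2 + 117649x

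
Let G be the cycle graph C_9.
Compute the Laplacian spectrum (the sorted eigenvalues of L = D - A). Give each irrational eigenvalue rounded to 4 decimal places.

The graph has 9 vertices and degree multiset [2, 2, 2, 2, 2, 2, 2, 2, 2]; D is the diagonal matrix of degrees and L = D - A. Diagonalising L (or applying a numerical eigensolver to the 9x9 matrix) gives the spectrum above. The single zero eigenvalue shows the graph is connected. The eigenvalues sum to 18, which equals trace(L) = 2|E|.

[0, 0.4679, 0.4679, 1.6527, 1.6527, 3, 3, 3.8794, 3.8794]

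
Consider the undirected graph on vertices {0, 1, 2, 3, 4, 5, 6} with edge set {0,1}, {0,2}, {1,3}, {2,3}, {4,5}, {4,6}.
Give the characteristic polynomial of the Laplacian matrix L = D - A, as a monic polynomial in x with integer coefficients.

x^7 - 12x^6 + 55x^5 - 120x^4 + 124x^3 - 48x^2

With the vertex order [0, 1, 2, 3, 4, 5, 6], the degrees are [2, 2, 2, 2, 2, 1, 1], giving D = diag(2, 2, 2, 2, 2, 1, 1) and L = D - A. L has integer entries, so p(x) = det(xI - L) has integer coefficients. Expanding the determinant yields x^7 - 12x^6 + 55x^5 - 120x^4 + 124x^3 - 48x^2. The constant term is 0 because L is singular (the all-ones vector lies in its kernel).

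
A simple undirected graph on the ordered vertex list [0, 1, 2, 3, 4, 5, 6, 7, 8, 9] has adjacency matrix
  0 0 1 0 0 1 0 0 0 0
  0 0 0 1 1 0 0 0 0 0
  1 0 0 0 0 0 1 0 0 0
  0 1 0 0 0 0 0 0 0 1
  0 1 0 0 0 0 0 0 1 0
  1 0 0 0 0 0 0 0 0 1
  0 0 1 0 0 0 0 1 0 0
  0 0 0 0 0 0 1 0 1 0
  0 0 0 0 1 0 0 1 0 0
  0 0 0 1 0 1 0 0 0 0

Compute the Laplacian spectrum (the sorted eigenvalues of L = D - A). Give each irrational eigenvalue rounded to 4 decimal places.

Each diagonal entry of L is the vertex degree and each off-diagonal entry is -1 where an edge is present, 0 otherwise; in the order [0, 1, 2, 3, 4, 5, 6, 7, 8, 9] the diagonal is [2, 2, 2, 2, 2, 2, 2, 2, 2, 2]. The multiplicity of 0 as a Laplacian eigenvalue equals the number of connected components. The eigenvalues sum to 20, which equals trace(L) = 2|E|.

[0, 0.3820, 0.3820, 1.3820, 1.3820, 2.6180, 2.6180, 3.6180, 3.6180, 4]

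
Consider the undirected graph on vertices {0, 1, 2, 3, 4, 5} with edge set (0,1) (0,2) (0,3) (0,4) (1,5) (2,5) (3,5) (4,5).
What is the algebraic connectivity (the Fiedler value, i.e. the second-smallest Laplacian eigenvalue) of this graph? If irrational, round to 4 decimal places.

Reading degrees in the order [0, 1, 2, 3, 4, 5] gives [4, 2, 2, 2, 2, 4]; set D = diag(4, 2, 2, 2, 2, 4) and form L = D - A. The sorted Laplacian eigenvalues are [0, 2, 2, 2, 4, 6]; the algebraic connectivity is the second entry, 2. The eigenvalues sum to 16, which equals trace(L) = 2|E|.

2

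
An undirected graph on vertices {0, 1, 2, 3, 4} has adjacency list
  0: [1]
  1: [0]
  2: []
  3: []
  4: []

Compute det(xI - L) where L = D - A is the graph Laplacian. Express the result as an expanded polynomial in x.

x^5 - 2x^4

With the vertex order [0, 1, 2, 3, 4], the degrees are [1, 1, 0, 0, 0], giving D = diag(1, 1, 0, 0, 0) and L = D - A. Computing det(xI - L) by cofactor expansion (or equivalently via sum-over-permutations) gives x^5 - 2x^4. The constant term is 0 because L is singular (the all-ones vector lies in its kernel).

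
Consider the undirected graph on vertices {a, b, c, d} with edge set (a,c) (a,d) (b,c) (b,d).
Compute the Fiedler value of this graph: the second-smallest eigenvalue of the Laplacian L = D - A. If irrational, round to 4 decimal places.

2

Each diagonal entry of L is the vertex degree and each off-diagonal entry is -1 where an edge is present, 0 otherwise; in the order [a, b, c, d] the diagonal is [2, 2, 2, 2]. The smallest Laplacian eigenvalue is always 0. The next one, lambda_2 = 2, measures how hard the graph is to disconnect: larger values mean better connectivity. The eigenvalues sum to 8, which equals trace(L) = 2|E|.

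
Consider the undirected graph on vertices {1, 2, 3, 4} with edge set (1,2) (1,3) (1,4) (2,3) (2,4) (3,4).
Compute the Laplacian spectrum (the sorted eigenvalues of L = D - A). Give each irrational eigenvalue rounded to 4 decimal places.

[0, 4, 4, 4]

Each diagonal entry of L is the vertex degree and each off-diagonal entry is -1 where an edge is present, 0 otherwise; in the order [1, 2, 3, 4] the diagonal is [3, 3, 3, 3]. Diagonalising L (or applying a numerical eigensolver to the 4x4 matrix) gives the spectrum above. By the matrix-tree theorem the graph has (1/4) * product of the nonzero eigenvalues = 16 spanning trees. The eigenvalues sum to 12, which equals trace(L) = 2|E|.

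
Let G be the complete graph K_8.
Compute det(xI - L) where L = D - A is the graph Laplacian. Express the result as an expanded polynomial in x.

x^8 - 56x^7 + 1344x^6 - 17920x^5 + 143360x^4 - 688128x^3 + 1835008x^2 - 2097152x

The graph has 8 vertices and degree multiset [7, 7, 7, 7, 7, 7, 7, 7]; D is the diagonal matrix of degrees and L = D - A. The eigenvalues of L are [0, 8, 8, 8, 8, 8, 8, 8]; the characteristic polynomial is the product of (x - lambda_i), which multiplies out to x^8 - 56x^7 + 1344x^6 - 17920x^5 + 143360x^4 - 688128x^3 + 1835008x^2 - 2097152x. Since p(0) = det(-L) = 0, x divides p(x).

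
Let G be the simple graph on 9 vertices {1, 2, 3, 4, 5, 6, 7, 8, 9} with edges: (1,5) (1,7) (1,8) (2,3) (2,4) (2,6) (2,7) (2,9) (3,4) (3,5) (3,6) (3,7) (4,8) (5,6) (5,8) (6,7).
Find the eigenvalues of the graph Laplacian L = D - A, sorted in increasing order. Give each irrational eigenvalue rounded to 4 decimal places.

With the vertex order [1, 2, 3, 4, 5, 6, 7, 8, 9], the degrees are [3, 5, 5, 3, 4, 4, 4, 3, 1], giving D = diag(3, 5, 5, 3, 4, 4, 4, 3, 1) and L = D - A. Since every row of L sums to 0, the all-ones vector is in the kernel and 0 is an eigenvalue. The single zero eigenvalue shows the graph is connected. By the matrix-tree theorem the graph has (1/9) * product of the nonzero eigenvalues = 1857 spanning trees.

[0, 0.8450, 2.0965, 2.4428, 3.6900, 4.6941, 5.5461, 6.1825, 6.5031]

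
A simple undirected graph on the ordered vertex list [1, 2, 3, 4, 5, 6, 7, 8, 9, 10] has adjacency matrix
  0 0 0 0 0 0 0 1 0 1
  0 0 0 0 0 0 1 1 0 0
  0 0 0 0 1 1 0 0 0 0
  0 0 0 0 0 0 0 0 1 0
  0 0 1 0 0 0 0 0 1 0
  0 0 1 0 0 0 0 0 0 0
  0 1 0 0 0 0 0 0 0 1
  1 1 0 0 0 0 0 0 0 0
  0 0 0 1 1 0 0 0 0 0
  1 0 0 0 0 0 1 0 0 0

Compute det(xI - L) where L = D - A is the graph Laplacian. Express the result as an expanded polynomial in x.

With the vertex order [1, 2, 3, 4, 5, 6, 7, 8, 9, 10], the degrees are [2, 2, 2, 1, 2, 1, 2, 2, 2, 2], giving D = diag(2, 2, 2, 1, 2, 1, 2, 2, 2, 2) and L = D - A. Computing det(xI - L) by cofactor expansion (or equivalently via sum-over-permutations) gives x^10 - 18x^9 + 136x^8 - 560x^7 + 1365x^6 - 2000x^5 + 1700x^4 - 750x^3 + 125x^2. The coefficient of x^9 equals -trace(L) = -18, matching the sum of degrees. There are 2 zeros in the spectrum, matching the 2 components.

x^10 - 18x^9 + 136x^8 - 560x^7 + 1365x^6 - 2000x^5 + 1700x^4 - 750x^3 + 125x^2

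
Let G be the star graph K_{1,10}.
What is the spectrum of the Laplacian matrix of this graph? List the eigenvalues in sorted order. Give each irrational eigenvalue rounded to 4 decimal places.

The graph has 11 vertices and degree multiset [10, 1, 1, 1, 1, 1, 1, 1, 1, 1, 1]; D is the diagonal matrix of degrees and L = D - A. L is symmetric positive semidefinite, so every eigenvalue is real and nonnegative. The largest eigenvalue, 11, is at most the vertex count 11.

[0, 1, 1, 1, 1, 1, 1, 1, 1, 1, 11]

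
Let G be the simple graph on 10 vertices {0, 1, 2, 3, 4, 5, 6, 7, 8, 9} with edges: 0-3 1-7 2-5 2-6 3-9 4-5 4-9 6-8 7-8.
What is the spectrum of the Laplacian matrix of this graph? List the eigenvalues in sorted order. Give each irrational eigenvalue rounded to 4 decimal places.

[0, 0.0979, 0.3820, 0.8244, 1.3820, 2, 2.6180, 3.1756, 3.6180, 3.9021]

With the vertex order [0, 1, 2, 3, 4, 5, 6, 7, 8, 9], the degrees are [1, 1, 2, 2, 2, 2, 2, 2, 2, 2], giving D = diag(1, 1, 2, 2, 2, 2, 2, 2, 2, 2) and L = D - A. Since every row of L sums to 0, the all-ones vector is in the kernel and 0 is an eigenvalue. The single zero eigenvalue shows the graph is connected. The eigenvalues sum to 18, which equals trace(L) = 2|E|.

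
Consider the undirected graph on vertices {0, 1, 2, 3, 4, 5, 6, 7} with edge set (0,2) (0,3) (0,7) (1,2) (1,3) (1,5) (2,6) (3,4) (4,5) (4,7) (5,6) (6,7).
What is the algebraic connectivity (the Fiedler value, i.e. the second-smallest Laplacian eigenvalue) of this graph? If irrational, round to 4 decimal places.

Reading degrees in the order [0, 1, 2, 3, 4, 5, 6, 7] gives [3, 3, 3, 3, 3, 3, 3, 3]; set D = diag(3, 3, 3, 3, 3, 3, 3, 3) and form L = D - A. The sorted Laplacian eigenvalues are [0, 2, 2, 2, 4, 4, 4, 6]; the algebraic connectivity is the second entry, 2. The largest eigenvalue, 6, is at most the vertex count 8. The eigenvalues sum to 24, which equals trace(L) = 2|E|.

2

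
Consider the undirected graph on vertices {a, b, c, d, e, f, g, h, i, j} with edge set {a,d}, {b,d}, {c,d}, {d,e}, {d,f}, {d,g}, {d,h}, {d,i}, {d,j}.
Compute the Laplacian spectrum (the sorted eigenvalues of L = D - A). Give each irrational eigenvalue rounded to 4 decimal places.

Each diagonal entry of L is the vertex degree and each off-diagonal entry is -1 where an edge is present, 0 otherwise; in the order [a, b, c, d, e, f, g, h, i, j] the diagonal is [1, 1, 1, 9, 1, 1, 1, 1, 1, 1]. Diagonalising L (or applying a numerical eigensolver to the 10x10 matrix) gives the spectrum above. The single zero eigenvalue shows the graph is connected. By the matrix-tree theorem the graph has (1/10) * product of the nonzero eigenvalues = 1 spanning tree.

[0, 1, 1, 1, 1, 1, 1, 1, 1, 10]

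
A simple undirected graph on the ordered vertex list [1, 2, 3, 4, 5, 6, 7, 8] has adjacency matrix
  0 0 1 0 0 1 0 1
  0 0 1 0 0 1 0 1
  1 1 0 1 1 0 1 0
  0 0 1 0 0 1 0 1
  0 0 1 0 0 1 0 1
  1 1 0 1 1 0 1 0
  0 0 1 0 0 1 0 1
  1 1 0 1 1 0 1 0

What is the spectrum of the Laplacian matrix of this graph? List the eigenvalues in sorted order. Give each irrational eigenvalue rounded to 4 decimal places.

Reading degrees in the order [1, 2, 3, 4, 5, 6, 7, 8] gives [3, 3, 5, 3, 3, 5, 3, 5]; set D = diag(3, 3, 5, 3, 3, 5, 3, 5) and form L = D - A. The multiplicity of 0 as a Laplacian eigenvalue equals the number of connected components. The largest eigenvalue, 8, is at most the vertex count 8. The eigenvalues sum to 30, which equals trace(L) = 2|E|.

[0, 3, 3, 3, 3, 5, 5, 8]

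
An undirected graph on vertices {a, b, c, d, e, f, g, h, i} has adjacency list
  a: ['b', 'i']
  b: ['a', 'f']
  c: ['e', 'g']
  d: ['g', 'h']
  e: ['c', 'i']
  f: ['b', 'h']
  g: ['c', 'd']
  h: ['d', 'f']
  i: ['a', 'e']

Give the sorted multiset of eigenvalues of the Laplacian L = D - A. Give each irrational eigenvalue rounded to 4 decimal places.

[0, 0.4679, 0.4679, 1.6527, 1.6527, 3, 3, 3.8794, 3.8794]

Each diagonal entry of L is the vertex degree and each off-diagonal entry is -1 where an edge is present, 0 otherwise; in the order [a, b, c, d, e, f, g, h, i] the diagonal is [2, 2, 2, 2, 2, 2, 2, 2, 2]. Since every row of L sums to 0, the all-ones vector is in the kernel and 0 is an eigenvalue. The single zero eigenvalue shows the graph is connected. The largest eigenvalue, 3.8794, is at most the vertex count 9. By the matrix-tree theorem the graph has (1/9) * product of the nonzero eigenvalues = 9 spanning trees.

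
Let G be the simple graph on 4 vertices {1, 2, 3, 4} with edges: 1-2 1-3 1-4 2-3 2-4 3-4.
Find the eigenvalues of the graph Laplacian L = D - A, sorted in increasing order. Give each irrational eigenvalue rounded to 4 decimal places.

Reading degrees in the order [1, 2, 3, 4] gives [3, 3, 3, 3]; set D = diag(3, 3, 3, 3) and form L = D - A. Since every row of L sums to 0, the all-ones vector is in the kernel and 0 is an eigenvalue. The single zero eigenvalue shows the graph is connected. There is one zero in the spectrum, matching the 1 component. The largest eigenvalue, 4, is at most the vertex count 4.

[0, 4, 4, 4]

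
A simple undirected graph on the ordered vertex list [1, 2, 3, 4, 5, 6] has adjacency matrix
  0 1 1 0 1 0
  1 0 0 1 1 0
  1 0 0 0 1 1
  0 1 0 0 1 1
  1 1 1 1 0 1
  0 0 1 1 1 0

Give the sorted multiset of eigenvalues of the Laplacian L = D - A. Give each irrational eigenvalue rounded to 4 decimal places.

Reading degrees in the order [1, 2, 3, 4, 5, 6] gives [3, 3, 3, 3, 5, 3]; set D = diag(3, 3, 3, 3, 5, 3) and form L = D - A. L is symmetric positive semidefinite, so every eigenvalue is real and nonnegative. The single zero eigenvalue shows the graph is connected. The eigenvalues sum to 20, which equals trace(L) = 2|E|. The largest eigenvalue, 6, is at most the vertex count 6.

[0, 2.3820, 2.3820, 4.6180, 4.6180, 6]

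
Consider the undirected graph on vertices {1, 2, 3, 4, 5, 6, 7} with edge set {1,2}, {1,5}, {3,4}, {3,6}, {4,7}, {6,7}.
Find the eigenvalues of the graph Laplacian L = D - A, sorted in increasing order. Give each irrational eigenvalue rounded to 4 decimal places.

[0, 0, 1, 2, 2, 3, 4]

Each diagonal entry of L is the vertex degree and each off-diagonal entry is -1 where an edge is present, 0 otherwise; in the order [1, 2, 3, 4, 5, 6, 7] the diagonal is [2, 1, 2, 2, 1, 2, 2]. L is symmetric positive semidefinite, so every eigenvalue is real and nonnegative. The 2 zero eigenvalues correspond to the 2 connected components. There are 2 zeros in the spectrum, matching the 2 components.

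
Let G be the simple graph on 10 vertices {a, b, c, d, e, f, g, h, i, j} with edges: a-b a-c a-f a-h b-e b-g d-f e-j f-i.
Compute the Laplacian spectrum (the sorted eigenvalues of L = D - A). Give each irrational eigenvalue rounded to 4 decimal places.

Each diagonal entry of L is the vertex degree and each off-diagonal entry is -1 where an edge is present, 0 otherwise; in the order [a, b, c, d, e, f, g, h, i, j] the diagonal is [4, 3, 1, 1, 2, 3, 1, 1, 1, 1]. Since every row of L sums to 0, the all-ones vector is in the kernel and 0 is an eigenvalue. The single zero eigenvalue shows the graph is connected. There is one zero in the spectrum, matching the 1 component.

[0, 0.2100, 0.4862, 0.6872, 1, 1, 2.1532, 3.1369, 3.8639, 5.4627]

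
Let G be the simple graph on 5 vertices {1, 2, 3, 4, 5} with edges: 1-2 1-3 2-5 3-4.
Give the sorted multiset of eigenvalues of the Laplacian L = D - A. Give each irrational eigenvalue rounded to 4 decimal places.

[0, 0.3820, 1.3820, 2.6180, 3.6180]

Reading degrees in the order [1, 2, 3, 4, 5] gives [2, 2, 2, 1, 1]; set D = diag(2, 2, 2, 1, 1) and form L = D - A. L is symmetric positive semidefinite, so every eigenvalue is real and nonnegative. By the matrix-tree theorem the graph has (1/5) * product of the nonzero eigenvalues = 1 spanning tree. The eigenvalues sum to 8, which equals trace(L) = 2|E|.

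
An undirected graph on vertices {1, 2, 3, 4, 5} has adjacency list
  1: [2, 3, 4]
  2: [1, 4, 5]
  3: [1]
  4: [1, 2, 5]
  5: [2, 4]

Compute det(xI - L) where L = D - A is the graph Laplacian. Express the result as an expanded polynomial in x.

Each diagonal entry of L is the vertex degree and each off-diagonal entry is -1 where an edge is present, 0 otherwise; in the order [1, 2, 3, 4, 5] the diagonal is [3, 3, 1, 3, 2]. Computing det(xI - L) by cofactor expansion (or equivalently via sum-over-permutations) gives x^5 - 12x^4 + 50x^3 - 82x^2 + 40x. The constant term is 0 because L is singular (the all-ones vector lies in its kernel). The largest eigenvalue, 4.4812, is at most the vertex count 5. By the matrix-tree theorem the graph has (1/5) * product of the nonzero eigenvalues = 8 spanning trees.

x^5 - 12x^4 + 50x^3 - 82x^2 + 40x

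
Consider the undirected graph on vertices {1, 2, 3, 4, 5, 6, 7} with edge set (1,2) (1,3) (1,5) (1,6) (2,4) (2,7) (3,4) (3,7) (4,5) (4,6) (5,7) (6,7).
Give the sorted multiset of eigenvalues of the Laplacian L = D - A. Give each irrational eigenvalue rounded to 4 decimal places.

[0, 3, 3, 3, 4, 4, 7]

Reading degrees in the order [1, 2, 3, 4, 5, 6, 7] gives [4, 3, 3, 4, 3, 3, 4]; set D = diag(4, 3, 3, 4, 3, 3, 4) and form L = D - A. The multiplicity of 0 as a Laplacian eigenvalue equals the number of connected components. The eigenvalues sum to 24, which equals trace(L) = 2|E|.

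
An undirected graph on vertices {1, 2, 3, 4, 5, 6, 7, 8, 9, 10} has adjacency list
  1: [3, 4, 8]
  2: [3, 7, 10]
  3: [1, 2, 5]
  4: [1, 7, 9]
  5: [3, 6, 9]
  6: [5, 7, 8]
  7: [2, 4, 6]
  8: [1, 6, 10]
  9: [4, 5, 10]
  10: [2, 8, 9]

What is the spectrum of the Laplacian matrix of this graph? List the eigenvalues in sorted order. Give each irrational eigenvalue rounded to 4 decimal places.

[0, 2, 2, 2, 2, 2, 5, 5, 5, 5]

Each diagonal entry of L is the vertex degree and each off-diagonal entry is -1 where an edge is present, 0 otherwise; in the order [1, 2, 3, 4, 5, 6, 7, 8, 9, 10] the diagonal is [3, 3, 3, 3, 3, 3, 3, 3, 3, 3]. Diagonalising L (or applying a numerical eigensolver to the 10x10 matrix) gives the spectrum above. The single zero eigenvalue shows the graph is connected. By the matrix-tree theorem the graph has (1/10) * product of the nonzero eigenvalues = 2000 spanning trees.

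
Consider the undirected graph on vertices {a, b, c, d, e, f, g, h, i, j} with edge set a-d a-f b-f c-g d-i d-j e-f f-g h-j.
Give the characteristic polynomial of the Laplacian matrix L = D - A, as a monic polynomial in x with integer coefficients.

x^10 - 18x^9 + 132x^8 - 514x^7 + 1163x^6 - 1572x^5 + 1256x^4 - 564x^3 + 126x^2 - 10x

Each diagonal entry of L is the vertex degree and each off-diagonal entry is -1 where an edge is present, 0 otherwise; in the order [a, b, c, d, e, f, g, h, i, j] the diagonal is [2, 1, 1, 3, 1, 4, 2, 1, 1, 2]. L has integer entries, so p(x) = det(xI - L) has integer coefficients. Expanding the determinant yields x^10 - 18x^9 + 132x^8 - 514x^7 + 1163x^6 - 1572x^5 + 1256x^4 - 564x^3 + 126x^2 - 10x. The coefficient of x^9 equals -trace(L) = -18, matching the sum of degrees. There is one zero in the spectrum, matching the 1 component.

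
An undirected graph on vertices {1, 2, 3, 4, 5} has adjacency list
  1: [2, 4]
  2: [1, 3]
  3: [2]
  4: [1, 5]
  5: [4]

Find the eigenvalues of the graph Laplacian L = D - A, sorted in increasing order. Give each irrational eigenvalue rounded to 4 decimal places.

Reading degrees in the order [1, 2, 3, 4, 5] gives [2, 2, 1, 2, 1]; set D = diag(2, 2, 1, 2, 1) and form L = D - A. The multiplicity of 0 as a Laplacian eigenvalue equals the number of connected components.

[0, 0.3820, 1.3820, 2.6180, 3.6180]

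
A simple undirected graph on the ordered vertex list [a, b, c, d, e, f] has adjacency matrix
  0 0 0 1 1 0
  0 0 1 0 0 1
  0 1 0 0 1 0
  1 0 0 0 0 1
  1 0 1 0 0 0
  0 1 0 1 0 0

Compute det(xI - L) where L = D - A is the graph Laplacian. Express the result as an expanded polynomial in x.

x^6 - 12x^5 + 54x^4 - 112x^3 + 105x^2 - 36x

With the vertex order [a, b, c, d, e, f], the degrees are [2, 2, 2, 2, 2, 2], giving D = diag(2, 2, 2, 2, 2, 2) and L = D - A. The eigenvalues of L are [0, 1, 1, 3, 3, 4]; the characteristic polynomial is the product of (x - lambda_i), which multiplies out to x^6 - 12x^5 + 54x^4 - 112x^3 + 105x^2 - 36x. The constant term is 0 because L is singular (the all-ones vector lies in its kernel).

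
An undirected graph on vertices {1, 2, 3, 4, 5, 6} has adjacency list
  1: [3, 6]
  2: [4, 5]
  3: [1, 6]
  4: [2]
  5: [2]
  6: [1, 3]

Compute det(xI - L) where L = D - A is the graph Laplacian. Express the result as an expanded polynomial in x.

With the vertex order [1, 2, 3, 4, 5, 6], the degrees are [2, 2, 2, 1, 1, 2], giving D = diag(2, 2, 2, 1, 1, 2) and L = D - A. L has integer entries, so p(x) = det(xI - L) has integer coefficients. Expanding the determinant yields x^6 - 10x^5 + 36x^4 - 54x^3 + 27x^2. The coefficient of x^5 equals -trace(L) = -10, matching the sum of degrees. The largest eigenvalue, 3, is at most the vertex count 6. There are 2 zeros in the spectrum, matching the 2 components.

x^6 - 10x^5 + 36x^4 - 54x^3 + 27x^2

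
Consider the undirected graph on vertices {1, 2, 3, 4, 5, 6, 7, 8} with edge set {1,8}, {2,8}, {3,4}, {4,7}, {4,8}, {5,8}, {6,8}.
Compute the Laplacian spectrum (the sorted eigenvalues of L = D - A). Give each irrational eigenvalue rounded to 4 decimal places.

[0, 0.3738, 1, 1, 1, 1, 3.4849, 6.1413]

Each diagonal entry of L is the vertex degree and each off-diagonal entry is -1 where an edge is present, 0 otherwise; in the order [1, 2, 3, 4, 5, 6, 7, 8] the diagonal is [1, 1, 1, 3, 1, 1, 1, 5]. The multiplicity of 0 as a Laplacian eigenvalue equals the number of connected components.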